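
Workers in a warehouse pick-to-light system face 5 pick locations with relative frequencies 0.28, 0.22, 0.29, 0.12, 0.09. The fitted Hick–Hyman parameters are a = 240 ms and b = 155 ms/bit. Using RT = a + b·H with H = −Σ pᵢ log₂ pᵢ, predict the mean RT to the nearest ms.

Entropy contributions −pᵢ log₂ pᵢ: 0.5142, 0.4806, 0.5179, 0.3671, 0.3127; sum H = 2.1924 bits.
RT = a + bH = 240 + 155·2.1924 = 579.82 ms.

580 ms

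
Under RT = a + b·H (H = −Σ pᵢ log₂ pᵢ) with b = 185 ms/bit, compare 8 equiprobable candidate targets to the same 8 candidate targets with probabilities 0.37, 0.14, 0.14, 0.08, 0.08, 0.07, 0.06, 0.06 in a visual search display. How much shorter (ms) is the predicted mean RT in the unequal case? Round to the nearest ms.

62 ms

Equiprobable entropy H₀ = log₂ 8 = 3.0000 bits.
Skewed entropy H = −Σ pᵢ log₂ pᵢ = 2.6636 bits.
ΔRT = b·(H₀ − H) = 185 × 0.3364 = 62.24 ms.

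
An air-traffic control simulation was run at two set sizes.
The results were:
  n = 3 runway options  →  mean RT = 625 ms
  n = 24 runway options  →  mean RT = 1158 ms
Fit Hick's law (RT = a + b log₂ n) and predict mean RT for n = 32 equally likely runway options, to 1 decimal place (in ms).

RT is linear in log₂ n, so two points fix the line:
  b = (1158 − 625) / (log₂ 24 − log₂ 3) = 533 / (4.5850 − 1.5850) = 177.667 ms/bit
  a = 625 − 177.667 × 1.5850 = 343.405 ms
Then RT(32) = 343.405 + 177.667 × log₂ 32 = 343.405 + 177.667 × 5 ≈ 1231.738 ms.

1231.7 ms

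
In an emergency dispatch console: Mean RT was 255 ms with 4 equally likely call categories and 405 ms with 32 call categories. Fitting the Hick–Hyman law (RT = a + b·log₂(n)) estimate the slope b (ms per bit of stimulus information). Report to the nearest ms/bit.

Slope: b = (405 − 255) / (log₂ 32 − log₂ 4) = 150/3.0000 = 50 ms/bit.

50 ms/bit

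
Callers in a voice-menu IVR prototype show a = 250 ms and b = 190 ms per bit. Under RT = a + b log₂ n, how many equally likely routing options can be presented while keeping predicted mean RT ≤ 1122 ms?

Set 250 + 190·log₂ n ≤ 1122 → log₂ n ≤ (1122 − 250)/190 = 4.5895.
So n ≤ 2^4.5895 = 24.075; the largest integer n is 24.

24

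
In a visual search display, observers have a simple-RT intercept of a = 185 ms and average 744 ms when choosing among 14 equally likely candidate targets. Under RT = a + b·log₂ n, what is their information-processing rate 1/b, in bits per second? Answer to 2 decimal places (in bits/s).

b = (744 − 185)/log₂ 14 = 559/3.8074 = 146.821 ms per bit = 0.14682 s/bit; the reciprocal is 6.811 bits/s.

6.81 bits/s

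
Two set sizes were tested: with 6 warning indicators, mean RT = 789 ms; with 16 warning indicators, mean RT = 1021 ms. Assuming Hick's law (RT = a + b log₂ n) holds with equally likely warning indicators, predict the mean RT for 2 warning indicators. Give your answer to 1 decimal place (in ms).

529.1 ms

RT is linear in log₂ n, so two points fix the line:
  b = (1021 − 789) / (log₂ 16 − log₂ 6) = 232 / (4 − 2.5850) = 163.953 ms/bit
  a = 789 − 163.953 × 2.5850 = 365.187 ms
Then RT(2) = 365.187 + 163.953 × log₂ 2 = 365.187 + 163.953 × 1 ≈ 529.140 ms.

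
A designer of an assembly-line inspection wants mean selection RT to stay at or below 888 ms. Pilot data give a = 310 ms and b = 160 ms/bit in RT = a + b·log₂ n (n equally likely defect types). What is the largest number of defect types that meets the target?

160·log₂ n ≤ 888 − 310 = 578, giving log₂ n ≤ 3.6125 and n ≤ 12.231. The largest whole number is 12.

12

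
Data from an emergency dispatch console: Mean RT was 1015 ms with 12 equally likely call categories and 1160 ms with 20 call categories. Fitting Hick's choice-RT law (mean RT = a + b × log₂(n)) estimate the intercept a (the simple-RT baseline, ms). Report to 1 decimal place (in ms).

309.6 ms

The slope on a log₂ axis is (1160 − 1015) / (4.3219 − 3.5850) = 196.753 ms/bit.
a = RT₁ − b·log₂ n₁ = 1015 − 196.753 × 3.5850 = 309.649 ms.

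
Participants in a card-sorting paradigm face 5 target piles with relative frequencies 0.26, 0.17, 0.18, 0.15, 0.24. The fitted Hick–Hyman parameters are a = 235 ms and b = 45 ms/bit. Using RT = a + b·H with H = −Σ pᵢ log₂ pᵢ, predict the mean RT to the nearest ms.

338 ms

Entropy contributions −pᵢ log₂ pᵢ: 0.5053, 0.4346, 0.4453, 0.4105, 0.4941; sum H = 2.2899 bits.
RT = a + bH = 235 + 45·2.2899 = 338.04 ms.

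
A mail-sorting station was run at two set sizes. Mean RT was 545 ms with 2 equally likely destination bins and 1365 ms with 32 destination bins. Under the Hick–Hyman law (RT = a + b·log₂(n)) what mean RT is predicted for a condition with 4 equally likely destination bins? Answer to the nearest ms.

With log₂ n on the abscissa the relation is linear; from the two conditions:
  b = (1365 − 545) / (log₂ 32 − log₂ 2) = 820 / (5 − 1) = 205 ms/bit
  a = 545 − 205 × 1 = 340 ms
Then RT(4) = 340 + 205 × log₂ 4 = 340 + 205 × 2 ≈ 750.000 ms.

750 ms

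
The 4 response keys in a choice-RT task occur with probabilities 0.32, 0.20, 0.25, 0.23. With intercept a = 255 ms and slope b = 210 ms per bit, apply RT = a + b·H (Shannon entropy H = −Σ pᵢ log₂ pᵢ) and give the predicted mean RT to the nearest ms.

670 ms

Entropy contributions −pᵢ log₂ pᵢ: 0.5260, 0.4644, 0.5000, 0.4877; sum H = 1.9781 bits.
RT = a + bH = 255 + 210·1.9781 = 670.40 ms.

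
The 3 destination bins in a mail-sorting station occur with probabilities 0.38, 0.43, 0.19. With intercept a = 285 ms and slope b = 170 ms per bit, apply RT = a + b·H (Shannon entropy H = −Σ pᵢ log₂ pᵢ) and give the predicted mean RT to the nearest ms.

H = 0.38·log₂(1/0.38) + 0.43·log₂(1/0.43) + 0.19·log₂(1/0.19) = 1.5092 bits.
RT = 285 + 170 × 1.5092 = 541.57 ms.

542 ms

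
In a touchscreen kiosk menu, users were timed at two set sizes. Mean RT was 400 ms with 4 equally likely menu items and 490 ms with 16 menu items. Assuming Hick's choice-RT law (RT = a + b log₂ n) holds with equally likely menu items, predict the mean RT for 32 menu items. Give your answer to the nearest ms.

Solve the two-equation system in a and b:
  b = (490 − 400) / (log₂ 16 − log₂ 4) = 90 / (4 − 2) = 45 ms/bit
  a = 400 − 45 × 2 = 310 ms
Then RT(32) = 310 + 45 × log₂ 32 = 310 + 45 × 5 ≈ 535.000 ms.

535 ms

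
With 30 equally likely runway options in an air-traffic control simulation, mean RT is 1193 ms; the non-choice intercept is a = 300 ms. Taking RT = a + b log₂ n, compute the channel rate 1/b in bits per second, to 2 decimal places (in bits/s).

5.49 bits/s

Choice component = 1193 − 300 = 893 ms over log₂(30) = 4.9069 bits.
b = 893 / 4.9069 = 181.989 ms/bit, so 1/b = 5.495 bits/s.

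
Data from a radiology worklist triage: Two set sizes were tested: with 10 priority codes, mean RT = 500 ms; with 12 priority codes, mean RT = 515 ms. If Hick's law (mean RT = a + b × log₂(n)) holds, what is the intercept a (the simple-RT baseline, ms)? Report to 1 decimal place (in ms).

Slope: b = (515 − 500) / (log₂ 12 − log₂ 10) = 15/0.2630 = 57.027 ms/bit.
Intercept: a = 500 − 57.027·log₂(10) = 310.561 ms.

310.6 ms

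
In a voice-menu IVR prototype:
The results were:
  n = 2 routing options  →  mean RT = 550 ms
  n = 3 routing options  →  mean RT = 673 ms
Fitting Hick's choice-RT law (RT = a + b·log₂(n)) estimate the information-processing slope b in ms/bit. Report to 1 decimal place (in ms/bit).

210.3 ms/bit

b = (RT₂ − RT₁)/(log₂ n₂ − log₂ n₁) = (673 − 550)/(1.5850 − 1) = 210.270 ms/bit.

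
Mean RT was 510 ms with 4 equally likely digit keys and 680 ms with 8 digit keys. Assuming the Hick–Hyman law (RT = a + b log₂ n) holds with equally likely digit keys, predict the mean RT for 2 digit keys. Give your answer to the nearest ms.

340 ms

With log₂ n on the abscissa the relation is linear; from the two conditions:
  b = (680 − 510) / (log₂ 8 − log₂ 4) = 170 / (3 − 2) = 170 ms/bit
  a = 510 − 170 × 2 = 170 ms
Then RT(2) = 170 + 170 × log₂ 2 = 170 + 170 × 1 ≈ 340.000 ms.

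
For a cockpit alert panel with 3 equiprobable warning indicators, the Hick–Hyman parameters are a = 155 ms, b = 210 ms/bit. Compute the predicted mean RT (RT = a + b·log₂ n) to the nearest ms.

log₂(3) = 1.5850 bits, so RT = 155 + 210 × 1.5850 ≈ 487.842 ms.

488 ms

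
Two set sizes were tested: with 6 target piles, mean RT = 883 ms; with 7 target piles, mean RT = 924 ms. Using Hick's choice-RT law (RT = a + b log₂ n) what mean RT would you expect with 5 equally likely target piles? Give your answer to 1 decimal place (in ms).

834.5 ms

With log₂ n on the abscissa the relation is linear; from the two conditions:
  b = (924 − 883) / (log₂ 7 − log₂ 6) = 41 / (2.8074 − 2.5850) = 184.359 ms/bit
  a = 883 − 184.359 × 2.5850 = 406.439 ms
Then RT(5) = 406.439 + 184.359 × log₂ 5 = 406.439 + 184.359 × 2.3219 ≈ 834.507 ms.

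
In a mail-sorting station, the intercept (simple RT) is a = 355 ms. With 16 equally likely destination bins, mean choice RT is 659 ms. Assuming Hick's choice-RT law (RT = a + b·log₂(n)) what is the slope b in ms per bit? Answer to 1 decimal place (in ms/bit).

76.0 ms/bit

log₂(16) = 4 bits.
b = (RT − a)/log₂ n = (659 − 355) / 4 = 76.000 ms/bit.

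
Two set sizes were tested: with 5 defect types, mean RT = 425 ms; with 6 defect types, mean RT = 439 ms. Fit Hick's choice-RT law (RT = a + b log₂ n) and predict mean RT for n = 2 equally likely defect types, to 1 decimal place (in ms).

354.6 ms

Fit slope and intercept:
  b = (439 − 425) / (log₂ 6 − log₂ 5) = 14 / (2.5850 − 2.3219) = 53.225 ms/bit
  a = 425 − 53.225 × 2.3219 = 301.415 ms
Then RT(2) = 301.415 + 53.225 × log₂ 2 = 301.415 + 53.225 × 1 ≈ 354.640 ms.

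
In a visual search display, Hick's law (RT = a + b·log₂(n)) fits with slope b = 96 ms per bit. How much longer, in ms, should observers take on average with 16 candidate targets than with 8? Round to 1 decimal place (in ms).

The intercept a cancels: ΔRT = b·(log₂ n₂ − log₂ n₁) = b·log₂(n₂/n₁).
log₂(16) − log₂(8) = log₂(16/8) = log₂(2) = 1.
ΔRT = 96 × 1.0000 = 96.000 ms.

96.0 ms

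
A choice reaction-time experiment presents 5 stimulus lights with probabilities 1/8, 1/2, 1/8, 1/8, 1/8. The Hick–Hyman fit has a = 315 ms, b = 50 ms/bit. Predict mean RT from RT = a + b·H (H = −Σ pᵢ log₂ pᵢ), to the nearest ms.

415 ms

H = −Σ pᵢ log₂ pᵢ = 0.125·3 + 0.5·1 + 0.125·3 + 0.125·3 + 0.125·3 = 2.000 bits.
RT = 315 + 50 × 2.000 = 415.00 ms.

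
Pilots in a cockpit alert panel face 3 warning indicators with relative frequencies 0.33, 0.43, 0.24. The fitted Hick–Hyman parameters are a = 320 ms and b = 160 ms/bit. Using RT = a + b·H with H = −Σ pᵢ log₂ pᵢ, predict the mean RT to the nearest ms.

567 ms

H = 0.33·log₂(1/0.33) + 0.43·log₂(1/0.43) + 0.24·log₂(1/0.24) = 1.5455 bits.
RT = 320 + 160 × 1.5455 = 567.28 ms.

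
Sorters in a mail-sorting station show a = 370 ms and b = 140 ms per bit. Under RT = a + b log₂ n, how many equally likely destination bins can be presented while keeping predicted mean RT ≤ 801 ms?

140·log₂ n ≤ 801 − 370 = 431, giving log₂ n ≤ 3.0786 and n ≤ 8.448. The largest whole number is 8.

8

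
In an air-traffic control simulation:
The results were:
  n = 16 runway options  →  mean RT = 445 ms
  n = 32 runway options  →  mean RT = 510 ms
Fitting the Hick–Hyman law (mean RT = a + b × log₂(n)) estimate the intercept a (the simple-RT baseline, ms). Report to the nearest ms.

185 ms

b = (RT₂ − RT₁)/(log₂ n₂ − log₂ n₁) = (510 − 445)/(5 − 4) = 65 ms/bit.
Intercept: a = 445 − 65·log₂(16) = 185.000 ms.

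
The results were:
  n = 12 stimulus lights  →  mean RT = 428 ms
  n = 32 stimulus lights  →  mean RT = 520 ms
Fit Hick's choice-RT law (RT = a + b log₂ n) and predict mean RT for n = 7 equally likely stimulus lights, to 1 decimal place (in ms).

RT is linear in log₂ n, so two points fix the line:
  b = (520 − 428) / (log₂ 32 − log₂ 12) = 92 / (5 − 3.5850) = 65.016 ms/bit
  a = 428 − 65.016 × 3.5850 = 194.920 ms
Then RT(7) = 194.920 + 65.016 × log₂ 7 = 194.920 + 65.016 × 2.8074 ≈ 377.443 ms.

377.4 ms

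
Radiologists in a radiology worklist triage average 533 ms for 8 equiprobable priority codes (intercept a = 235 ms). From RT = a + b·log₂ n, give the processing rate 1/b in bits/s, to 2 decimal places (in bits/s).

10.07 bits/s

Choice component = 533 − 235 = 298 ms over log₂(8) = 3 bits.
b = 298 / 3 = 99.333 ms/bit, so 1/b = 10.067 bits/s.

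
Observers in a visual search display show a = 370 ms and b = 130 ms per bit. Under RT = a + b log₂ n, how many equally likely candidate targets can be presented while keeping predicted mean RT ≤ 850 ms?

12

130·log₂ n ≤ 850 − 370 = 480, giving log₂ n ≤ 3.6923 and n ≤ 12.927. The largest whole number is 12.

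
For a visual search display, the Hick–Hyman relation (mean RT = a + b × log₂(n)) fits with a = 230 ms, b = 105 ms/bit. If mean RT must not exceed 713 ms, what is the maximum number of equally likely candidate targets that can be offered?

105·log₂ n ≤ 713 − 230 = 483, giving log₂ n ≤ 4.6000 and n ≤ 24.251. The largest whole number is 24.

24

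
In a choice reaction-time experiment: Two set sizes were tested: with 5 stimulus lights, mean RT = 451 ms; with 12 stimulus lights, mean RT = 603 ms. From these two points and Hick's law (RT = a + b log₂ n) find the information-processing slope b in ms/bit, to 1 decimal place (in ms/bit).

The slope on a log₂ axis is (603 − 451) / (3.5850 − 2.3219) = 120.345 ms/bit.

120.3 ms/bit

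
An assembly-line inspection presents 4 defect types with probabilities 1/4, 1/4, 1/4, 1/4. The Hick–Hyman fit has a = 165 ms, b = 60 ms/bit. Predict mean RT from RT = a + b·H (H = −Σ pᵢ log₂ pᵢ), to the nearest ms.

285 ms

Each term −pᵢ log₂ pᵢ: 0.25·2 + 0.25·2 + 0.25·2 + 0.25·2; summed, H = 2.000 bits.
Mean RT = a + bH = 165 + 60·2.000 = 285.00 ms.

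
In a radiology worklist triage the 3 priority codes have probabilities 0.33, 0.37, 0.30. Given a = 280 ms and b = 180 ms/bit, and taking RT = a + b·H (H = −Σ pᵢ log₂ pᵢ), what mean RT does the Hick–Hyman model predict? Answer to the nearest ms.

Entropy contributions −pᵢ log₂ pᵢ: 0.5278, 0.5307, 0.5211; sum H = 1.5796 bits.
RT = a + bH = 280 + 180·1.5796 = 564.34 ms.

564 ms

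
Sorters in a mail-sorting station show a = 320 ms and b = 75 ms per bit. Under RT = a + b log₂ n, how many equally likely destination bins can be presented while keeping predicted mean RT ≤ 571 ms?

10

75·log₂ n ≤ 571 − 320 = 251, giving log₂ n ≤ 3.3467 and n ≤ 10.173. The largest whole number is 10.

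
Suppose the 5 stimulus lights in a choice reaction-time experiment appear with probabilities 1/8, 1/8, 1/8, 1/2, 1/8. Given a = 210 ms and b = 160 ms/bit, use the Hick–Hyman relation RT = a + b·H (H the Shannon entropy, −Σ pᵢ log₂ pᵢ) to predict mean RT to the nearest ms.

530 ms

Each term −pᵢ log₂ pᵢ: 0.125·3 + 0.125·3 + 0.125·3 + 0.5·1 + 0.125·3; summed, H = 2.000 bits.
Mean RT = a + bH = 210 + 160·2.000 = 530.00 ms.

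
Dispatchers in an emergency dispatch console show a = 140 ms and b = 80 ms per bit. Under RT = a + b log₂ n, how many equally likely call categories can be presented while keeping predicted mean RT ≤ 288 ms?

80·log₂ n ≤ 288 − 140 = 148, giving log₂ n ≤ 1.8500 and n ≤ 3.605. The largest whole number is 3.

3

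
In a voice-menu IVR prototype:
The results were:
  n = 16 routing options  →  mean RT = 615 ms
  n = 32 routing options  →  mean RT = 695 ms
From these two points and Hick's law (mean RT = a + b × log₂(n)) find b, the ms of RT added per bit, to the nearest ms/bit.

80 ms/bit

The slope on a log₂ axis is (695 − 615) / (5 − 4) = 80 ms/bit.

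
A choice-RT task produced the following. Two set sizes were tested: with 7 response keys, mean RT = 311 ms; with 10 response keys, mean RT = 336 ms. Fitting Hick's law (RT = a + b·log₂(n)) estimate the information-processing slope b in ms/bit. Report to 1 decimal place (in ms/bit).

48.6 ms/bit

b = (RT₂ − RT₁)/(log₂ n₂ − log₂ n₁) = (336 − 311)/(3.3219 − 2.8074) = 48.584 ms/bit.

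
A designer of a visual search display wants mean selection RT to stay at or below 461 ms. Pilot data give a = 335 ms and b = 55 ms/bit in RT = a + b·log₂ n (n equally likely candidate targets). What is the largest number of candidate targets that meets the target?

Set 335 + 55·log₂ n ≤ 461 → log₂ n ≤ (461 − 335)/55 = 2.2909.
So n ≤ 2^2.2909 = 4.894; the largest integer n is 4.

4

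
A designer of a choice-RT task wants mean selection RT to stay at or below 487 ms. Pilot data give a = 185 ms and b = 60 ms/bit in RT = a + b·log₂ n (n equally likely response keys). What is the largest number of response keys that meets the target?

60·log₂ n ≤ 487 − 185 = 302, giving log₂ n ≤ 5.0333 and n ≤ 32.748. The largest whole number is 32.

32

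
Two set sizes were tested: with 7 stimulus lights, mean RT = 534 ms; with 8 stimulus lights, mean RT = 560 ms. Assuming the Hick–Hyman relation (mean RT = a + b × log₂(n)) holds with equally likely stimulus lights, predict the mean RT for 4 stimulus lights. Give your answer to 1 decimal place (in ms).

425.0 ms

Solve the two-equation system in a and b:
  b = (560 − 534) / (log₂ 8 − log₂ 7) = 26 / (3 − 2.8074) = 134.963 ms/bit
  a = 534 − 134.963 × 2.8074 = 155.110 ms
Then RT(4) = 155.110 + 134.963 × log₂ 4 = 155.110 + 134.963 × 2 ≈ 425.037 ms.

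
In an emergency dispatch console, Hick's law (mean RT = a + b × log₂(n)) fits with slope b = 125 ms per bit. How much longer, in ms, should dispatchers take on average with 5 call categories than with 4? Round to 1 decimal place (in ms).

40.2 ms

Only the slope matters, since a is common to both: ΔRT = b·log₂(n₂/n₁).
log₂(5) − log₂(4) = 2.3219 − 2 = 0.3219.
ΔRT = 125 × 0.3219 = 40.241 ms.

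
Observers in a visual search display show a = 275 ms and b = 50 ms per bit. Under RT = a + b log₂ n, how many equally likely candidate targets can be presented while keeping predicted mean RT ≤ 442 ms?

Information budget: (442 − 275)/50 = 3.3400 bits, so n ≤ 2^3.3400 = 10.126 → at most 10.

10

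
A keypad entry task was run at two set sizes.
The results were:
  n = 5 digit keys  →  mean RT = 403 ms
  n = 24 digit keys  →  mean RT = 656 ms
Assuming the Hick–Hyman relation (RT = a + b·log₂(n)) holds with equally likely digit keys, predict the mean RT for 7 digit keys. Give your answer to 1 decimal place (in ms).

Solve the two-equation system in a and b:
  b = (656 − 403) / (log₂ 24 − log₂ 5) = 253 / (4.5850 − 2.3219) = 111.797 ms/bit
  a = 403 − 111.797 × 2.3219 = 143.416 ms
Then RT(7) = 143.416 + 111.797 × log₂ 7 = 143.416 + 111.797 × 2.8074 ≈ 457.269 ms.

457.3 ms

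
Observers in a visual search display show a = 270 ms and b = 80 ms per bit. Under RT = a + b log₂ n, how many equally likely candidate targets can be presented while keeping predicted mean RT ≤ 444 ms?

Information budget: (444 − 270)/80 = 2.1750 bits, so n ≤ 2^2.1750 = 4.516 → at most 4.

4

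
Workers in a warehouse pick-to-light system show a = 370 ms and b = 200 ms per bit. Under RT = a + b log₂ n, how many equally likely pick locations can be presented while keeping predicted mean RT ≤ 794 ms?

200·log₂ n ≤ 794 − 370 = 424, giving log₂ n ≤ 2.1200 and n ≤ 4.347. The largest whole number is 4.

4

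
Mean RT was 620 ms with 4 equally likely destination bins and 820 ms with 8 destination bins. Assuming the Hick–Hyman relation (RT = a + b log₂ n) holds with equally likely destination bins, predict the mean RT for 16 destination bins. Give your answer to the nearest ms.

Fit slope and intercept:
  b = (820 − 620) / (log₂ 8 − log₂ 4) = 200 / (3 − 2) = 200 ms/bit
  a = 620 − 200 × 2 = 220 ms
Then RT(16) = 220 + 200 × log₂ 16 = 220 + 200 × 4 ≈ 1020.000 ms.

1020 ms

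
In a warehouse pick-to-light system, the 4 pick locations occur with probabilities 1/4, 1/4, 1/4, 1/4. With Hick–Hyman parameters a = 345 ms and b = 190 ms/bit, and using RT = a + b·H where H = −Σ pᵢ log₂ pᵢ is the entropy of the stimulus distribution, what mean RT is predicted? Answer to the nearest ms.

725 ms

Each term −pᵢ log₂ pᵢ: 0.25·2 + 0.25·2 + 0.25·2 + 0.25·2; summed, H = 2.000 bits.
Mean RT = a + bH = 345 + 190·2.000 = 725.00 ms.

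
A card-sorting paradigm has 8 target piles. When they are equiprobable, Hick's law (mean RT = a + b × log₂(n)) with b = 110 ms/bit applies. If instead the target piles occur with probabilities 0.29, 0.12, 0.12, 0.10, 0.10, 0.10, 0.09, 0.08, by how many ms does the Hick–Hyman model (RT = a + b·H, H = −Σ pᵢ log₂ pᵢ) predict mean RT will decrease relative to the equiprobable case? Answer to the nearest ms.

Equiprobable entropy H₀ = log₂ 8 = 3.0000 bits.
Skewed entropy H = −Σ pᵢ log₂ pᵢ = 2.8528 bits.
ΔRT = b·(H₀ − H) = 110 × 0.1472 = 16.19 ms.

16 ms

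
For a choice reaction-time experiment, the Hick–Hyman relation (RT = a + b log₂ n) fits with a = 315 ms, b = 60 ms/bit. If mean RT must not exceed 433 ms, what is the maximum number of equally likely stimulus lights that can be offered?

60·log₂ n ≤ 433 − 315 = 118, giving log₂ n ≤ 1.9667 and n ≤ 3.909. The largest whole number is 3.

3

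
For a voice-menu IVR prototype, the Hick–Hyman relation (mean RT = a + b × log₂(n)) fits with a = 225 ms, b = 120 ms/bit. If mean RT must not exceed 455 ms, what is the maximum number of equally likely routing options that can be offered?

3

Information budget: (455 − 225)/120 = 1.9167 bits, so n ≤ 2^1.9167 = 3.775 → at most 3.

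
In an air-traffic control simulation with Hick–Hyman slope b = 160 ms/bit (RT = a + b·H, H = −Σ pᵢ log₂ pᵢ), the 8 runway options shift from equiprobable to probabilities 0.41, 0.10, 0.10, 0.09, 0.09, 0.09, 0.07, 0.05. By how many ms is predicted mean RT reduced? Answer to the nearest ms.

The RT saving is b·ΔH. Equiprobable H₀ = log₂(8) = 3.0000 bits; with the given probabilities H = 2.6144 bits.
b·(H₀ − H) = 160 × (3.0000 − 2.6144) = 61.70 ms.

62 ms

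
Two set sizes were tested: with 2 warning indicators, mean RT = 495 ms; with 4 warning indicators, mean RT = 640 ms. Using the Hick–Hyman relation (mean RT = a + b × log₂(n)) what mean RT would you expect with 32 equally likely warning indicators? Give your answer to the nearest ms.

1075 ms

With log₂ n on the abscissa the relation is linear; from the two conditions:
  b = (640 − 495) / (log₂ 4 − log₂ 2) = 145 / (2 − 1) = 145 ms/bit
  a = 495 − 145 × 1 = 350 ms
Then RT(32) = 350 + 145 × log₂ 32 = 350 + 145 × 5 ≈ 1075.000 ms.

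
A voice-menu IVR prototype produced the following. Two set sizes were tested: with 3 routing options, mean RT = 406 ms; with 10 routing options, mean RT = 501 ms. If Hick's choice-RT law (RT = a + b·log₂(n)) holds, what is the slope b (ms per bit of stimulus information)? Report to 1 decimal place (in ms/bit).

54.7 ms/bit

Slope: b = (501 − 406) / (log₂ 10 − log₂ 3) = 95/1.7370 = 54.693 ms/bit.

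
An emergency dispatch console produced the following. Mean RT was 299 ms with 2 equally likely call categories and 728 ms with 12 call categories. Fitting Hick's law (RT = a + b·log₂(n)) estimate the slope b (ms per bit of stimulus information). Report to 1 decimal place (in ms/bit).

Slope: b = (728 − 299) / (log₂ 12 − log₂ 2) = 429/2.5850 = 165.960 ms/bit.

166.0 ms/bit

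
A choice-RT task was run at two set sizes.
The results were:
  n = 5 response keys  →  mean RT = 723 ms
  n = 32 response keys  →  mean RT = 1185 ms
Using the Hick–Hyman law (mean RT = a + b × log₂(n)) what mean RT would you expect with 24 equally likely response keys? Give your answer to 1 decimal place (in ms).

1113.4 ms

Solve the two-equation system in a and b:
  b = (1185 − 723) / (log₂ 32 − log₂ 5) = 462 / (5 − 2.3219) = 172.512 ms/bit
  a = 723 − 172.512 × 2.3219 = 322.439 ms
Then RT(24) = 322.439 + 172.512 × log₂ 24 = 322.439 + 172.512 × 4.5850 ≈ 1113.401 ms.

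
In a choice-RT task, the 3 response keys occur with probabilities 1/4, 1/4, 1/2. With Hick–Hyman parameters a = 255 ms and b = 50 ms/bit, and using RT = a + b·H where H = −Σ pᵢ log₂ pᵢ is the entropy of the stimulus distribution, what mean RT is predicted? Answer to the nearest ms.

330 ms

Each term −pᵢ log₂ pᵢ: 0.25·2 + 0.25·2 + 0.5·1; summed, H = 1.500 bits.
Mean RT = a + bH = 255 + 50·1.500 = 330.00 ms.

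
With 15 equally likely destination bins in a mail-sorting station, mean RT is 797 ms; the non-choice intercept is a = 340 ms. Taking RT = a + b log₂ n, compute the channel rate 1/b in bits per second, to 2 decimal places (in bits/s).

8.55 bits/s

b = (797 − 340)/log₂ 15 = 457/3.9069 = 116.973 ms per bit = 0.11697 s/bit; the reciprocal is 8.549 bits/s.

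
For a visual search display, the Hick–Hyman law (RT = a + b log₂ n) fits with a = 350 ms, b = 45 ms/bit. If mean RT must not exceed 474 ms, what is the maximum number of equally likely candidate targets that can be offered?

6

Information budget: (474 − 350)/45 = 2.7556 bits, so n ≤ 2^2.7556 = 6.753 → at most 6.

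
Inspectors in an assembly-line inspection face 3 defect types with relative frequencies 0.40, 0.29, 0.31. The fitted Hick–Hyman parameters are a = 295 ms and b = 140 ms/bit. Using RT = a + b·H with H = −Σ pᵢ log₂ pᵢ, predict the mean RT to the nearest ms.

H = 0.40·log₂(1/0.40) + 0.29·log₂(1/0.29) + 0.31·log₂(1/0.31) = 1.5705 bits.
RT = 295 + 140 × 1.5705 = 514.87 ms.

515 ms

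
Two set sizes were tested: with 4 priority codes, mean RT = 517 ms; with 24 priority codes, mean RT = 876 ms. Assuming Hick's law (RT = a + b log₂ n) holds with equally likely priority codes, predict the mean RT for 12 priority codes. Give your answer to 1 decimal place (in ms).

RT is linear in log₂ n, so two points fix the line:
  b = (876 − 517) / (log₂ 24 − log₂ 4) = 359 / (4.5850 − 2) = 138.880 ms/bit
  a = 517 − 138.880 × 2 = 239.240 ms
Then RT(12) = 239.240 + 138.880 × log₂ 12 = 239.240 + 138.880 × 3.5850 ≈ 737.120 ms.

737.1 ms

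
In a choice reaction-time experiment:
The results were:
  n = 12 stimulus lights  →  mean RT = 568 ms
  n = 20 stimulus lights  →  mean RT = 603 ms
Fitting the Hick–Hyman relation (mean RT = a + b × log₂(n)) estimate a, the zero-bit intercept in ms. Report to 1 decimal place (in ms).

The slope on a log₂ axis is (603 − 568) / (4.3219 − 3.5850) = 47.492 ms/bit.
Intercept: a = 568 − 47.492·log₂(12) = 397.743 ms.

397.7 ms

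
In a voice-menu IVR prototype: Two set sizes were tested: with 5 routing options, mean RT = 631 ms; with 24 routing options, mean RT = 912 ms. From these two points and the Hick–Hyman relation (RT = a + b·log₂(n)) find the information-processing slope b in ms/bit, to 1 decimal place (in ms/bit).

b = (RT₂ − RT₁)/(log₂ n₂ − log₂ n₁) = (912 − 631)/(4.5850 − 2.3219) = 124.170 ms/bit.

124.2 ms/bit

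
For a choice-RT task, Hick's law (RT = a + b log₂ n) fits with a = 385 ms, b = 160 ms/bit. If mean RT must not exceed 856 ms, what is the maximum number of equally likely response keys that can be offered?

7

Information budget: (856 − 385)/160 = 2.9438 bits, so n ≤ 2^2.9438 = 7.694 → at most 7.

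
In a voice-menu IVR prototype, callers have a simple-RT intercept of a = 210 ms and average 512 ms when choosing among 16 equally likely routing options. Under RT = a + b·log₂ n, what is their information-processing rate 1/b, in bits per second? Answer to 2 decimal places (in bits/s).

13.25 bits/s

b = (512 − 210)/log₂ 16 = 302/4 = 75.500 ms per bit = 0.07550 s/bit; the reciprocal is 13.245 bits/s.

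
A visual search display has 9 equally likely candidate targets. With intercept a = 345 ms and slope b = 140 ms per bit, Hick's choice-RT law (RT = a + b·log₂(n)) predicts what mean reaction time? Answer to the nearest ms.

789 ms

log₂(9) = 3.1699 bits, so RT = 345 + 140 × 3.1699 ≈ 788.790 ms.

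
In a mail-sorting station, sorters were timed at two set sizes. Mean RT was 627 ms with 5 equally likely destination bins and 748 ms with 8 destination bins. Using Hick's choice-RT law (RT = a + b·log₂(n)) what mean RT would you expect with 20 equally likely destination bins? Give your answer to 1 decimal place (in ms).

983.9 ms

With log₂ n on the abscissa the relation is linear; from the two conditions:
  b = (748 − 627) / (log₂ 8 − log₂ 5) = 121 / (3 − 2.3219) = 178.447 ms/bit
  a = 627 − 178.447 × 2.3219 = 212.659 ms
Then RT(20) = 212.659 + 178.447 × log₂ 20 = 212.659 + 178.447 × 4.3219 ≈ 983.894 ms.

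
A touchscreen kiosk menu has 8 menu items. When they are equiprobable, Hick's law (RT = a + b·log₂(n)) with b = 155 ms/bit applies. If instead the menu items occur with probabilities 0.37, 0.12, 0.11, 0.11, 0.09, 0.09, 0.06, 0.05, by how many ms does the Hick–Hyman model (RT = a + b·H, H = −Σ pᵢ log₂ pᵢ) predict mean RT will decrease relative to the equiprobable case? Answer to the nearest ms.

49 ms

Equiprobable entropy H₀ = log₂ 8 = 3.0000 bits.
Skewed entropy H = −Σ pᵢ log₂ pᵢ = 2.6833 bits.
ΔRT = b·(H₀ − H) = 155 × 0.3167 = 49.09 ms.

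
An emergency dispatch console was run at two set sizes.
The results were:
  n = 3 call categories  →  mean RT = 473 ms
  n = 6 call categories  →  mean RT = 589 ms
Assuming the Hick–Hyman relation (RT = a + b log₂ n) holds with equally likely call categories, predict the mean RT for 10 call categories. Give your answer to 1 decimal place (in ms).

Fit slope and intercept:
  b = (589 − 473) / (log₂ 6 − log₂ 3) = 116 / (2.5850 − 1.5850) = 116.000 ms/bit
  a = 473 − 116.000 × 1.5850 = 289.144 ms
Then RT(10) = 289.144 + 116.000 × log₂ 10 = 289.144 + 116.000 × 3.3219 ≈ 674.488 ms.

674.5 ms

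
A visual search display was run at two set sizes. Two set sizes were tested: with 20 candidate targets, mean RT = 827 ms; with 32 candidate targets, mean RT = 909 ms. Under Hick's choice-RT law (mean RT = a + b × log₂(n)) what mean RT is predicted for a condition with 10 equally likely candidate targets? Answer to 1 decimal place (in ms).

With log₂ n on the abscissa the relation is linear; from the two conditions:
  b = (909 − 827) / (log₂ 32 − log₂ 20) = 82 / (5 − 4.3219) = 120.931 ms/bit
  a = 827 − 120.931 × 4.3219 = 304.344 ms
Then RT(10) = 304.344 + 120.931 × log₂ 10 = 304.344 + 120.931 × 3.3219 ≈ 706.069 ms.

706.1 ms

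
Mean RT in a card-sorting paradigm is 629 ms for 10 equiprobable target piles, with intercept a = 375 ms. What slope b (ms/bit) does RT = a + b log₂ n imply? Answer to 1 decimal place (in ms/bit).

log₂(10) = 3.3219 bits.
b = (RT − a)/log₂ n = (629 − 375) / 3.3219 = 76.462 ms/bit.

76.5 ms/bit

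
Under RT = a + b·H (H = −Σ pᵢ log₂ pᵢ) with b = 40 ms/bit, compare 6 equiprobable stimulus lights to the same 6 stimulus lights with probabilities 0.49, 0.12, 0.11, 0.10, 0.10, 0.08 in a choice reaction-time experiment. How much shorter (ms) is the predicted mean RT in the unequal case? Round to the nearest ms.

Equiprobable entropy H₀ = log₂ 6 = 2.5850 bits.
Skewed entropy H = −Σ pᵢ log₂ pᵢ = 2.1775 bits.
ΔRT = b·(H₀ − H) = 40 × 0.4074 = 16.30 ms.

16 ms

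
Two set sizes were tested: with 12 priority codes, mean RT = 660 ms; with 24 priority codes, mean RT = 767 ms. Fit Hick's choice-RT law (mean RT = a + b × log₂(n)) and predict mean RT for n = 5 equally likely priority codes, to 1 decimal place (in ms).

524.9 ms

Fit slope and intercept:
  b = (767 − 660) / (log₂ 24 − log₂ 12) = 107 / (4.5850 − 3.5850) = 107.000 ms/bit
  a = 660 − 107.000 × 3.5850 = 276.409 ms
Then RT(5) = 276.409 + 107.000 × log₂ 5 = 276.409 + 107.000 × 2.3219 ≈ 524.855 ms.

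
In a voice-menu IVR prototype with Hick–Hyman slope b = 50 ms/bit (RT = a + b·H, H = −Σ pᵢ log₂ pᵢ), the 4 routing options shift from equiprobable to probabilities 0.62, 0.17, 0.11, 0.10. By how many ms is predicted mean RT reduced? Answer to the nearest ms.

23 ms

The RT saving is b·ΔH. Equiprobable H₀ = log₂(4) = 2.0000 bits; with the given probabilities H = 1.5447 bits.
b·(H₀ − H) = 50 × (2.0000 − 1.5447) = 22.77 ms.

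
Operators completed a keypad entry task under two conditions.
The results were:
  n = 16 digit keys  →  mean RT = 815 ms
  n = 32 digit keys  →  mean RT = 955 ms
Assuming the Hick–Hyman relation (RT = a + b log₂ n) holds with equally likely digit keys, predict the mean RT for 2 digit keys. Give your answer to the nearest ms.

395 ms

Fit slope and intercept:
  b = (955 − 815) / (log₂ 32 − log₂ 16) = 140 / (5 − 4) = 140 ms/bit
  a = 815 − 140 × 4 = 255 ms
Then RT(2) = 255 + 140 × log₂ 2 = 255 + 140 × 1 ≈ 395.000 ms.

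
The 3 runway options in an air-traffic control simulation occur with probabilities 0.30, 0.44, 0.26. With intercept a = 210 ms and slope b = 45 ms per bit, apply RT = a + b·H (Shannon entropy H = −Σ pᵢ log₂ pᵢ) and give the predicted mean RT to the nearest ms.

Entropy contributions −pᵢ log₂ pᵢ: 0.5211, 0.5211, 0.5053; sum H = 1.5475 bits.
RT = a + bH = 210 + 45·1.5475 = 279.64 ms.

280 ms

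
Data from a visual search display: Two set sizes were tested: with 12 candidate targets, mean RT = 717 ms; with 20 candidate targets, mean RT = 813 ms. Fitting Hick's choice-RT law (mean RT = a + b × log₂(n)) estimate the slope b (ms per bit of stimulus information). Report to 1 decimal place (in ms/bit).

Slope: b = (813 − 717) / (log₂ 20 − log₂ 12) = 96/0.7370 = 130.264 ms/bit.

130.3 ms/bit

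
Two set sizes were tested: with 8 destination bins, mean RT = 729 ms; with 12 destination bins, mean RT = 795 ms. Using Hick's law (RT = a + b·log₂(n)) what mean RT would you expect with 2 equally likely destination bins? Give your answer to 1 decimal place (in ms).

Fit slope and intercept:
  b = (795 − 729) / (log₂ 12 − log₂ 8) = 66 / (3.5850 − 3) = 112.828 ms/bit
  a = 729 − 112.828 × 3 = 390.517 ms
Then RT(2) = 390.517 + 112.828 × log₂ 2 = 390.517 + 112.828 × 1 ≈ 503.345 ms.

503.3 ms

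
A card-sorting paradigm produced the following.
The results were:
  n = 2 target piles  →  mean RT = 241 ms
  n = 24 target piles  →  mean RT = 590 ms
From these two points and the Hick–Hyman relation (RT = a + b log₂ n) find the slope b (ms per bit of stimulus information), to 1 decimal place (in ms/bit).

Slope: b = (590 − 241) / (log₂ 24 − log₂ 2) = 349/3.5850 = 97.351 ms/bit.

97.4 ms/bit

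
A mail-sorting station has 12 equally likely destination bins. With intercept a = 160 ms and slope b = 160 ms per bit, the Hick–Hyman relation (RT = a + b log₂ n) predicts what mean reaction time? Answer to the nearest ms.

log₂(12) = 3.5850 bits, so RT = 160 + 160 × 3.5850 ≈ 733.594 ms.

734 ms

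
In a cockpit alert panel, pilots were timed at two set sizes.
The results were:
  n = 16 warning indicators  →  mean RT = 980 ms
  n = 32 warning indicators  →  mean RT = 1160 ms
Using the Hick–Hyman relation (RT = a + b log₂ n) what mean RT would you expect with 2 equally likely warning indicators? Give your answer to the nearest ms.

440 ms

Fit slope and intercept:
  b = (1160 − 980) / (log₂ 32 − log₂ 16) = 180 / (5 − 4) = 180 ms/bit
  a = 980 − 180 × 4 = 260 ms
Then RT(2) = 260 + 180 × log₂ 2 = 260 + 180 × 1 ≈ 440.000 ms.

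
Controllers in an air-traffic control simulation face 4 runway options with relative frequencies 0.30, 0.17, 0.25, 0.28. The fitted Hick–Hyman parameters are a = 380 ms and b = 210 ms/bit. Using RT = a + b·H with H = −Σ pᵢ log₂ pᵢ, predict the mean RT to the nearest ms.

794 ms

H = 0.30·log₂(1/0.30) + 0.17·log₂(1/0.17) + 0.25·log₂(1/0.25) + 0.28·log₂(1/0.28) = 1.9699 bits.
RT = 380 + 210 × 1.9699 = 793.68 ms.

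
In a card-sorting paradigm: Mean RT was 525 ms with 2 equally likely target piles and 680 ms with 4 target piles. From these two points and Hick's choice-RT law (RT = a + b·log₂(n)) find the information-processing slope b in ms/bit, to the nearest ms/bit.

155 ms/bit

Slope: b = (680 − 525) / (log₂ 4 − log₂ 2) = 155/1.0000 = 155 ms/bit.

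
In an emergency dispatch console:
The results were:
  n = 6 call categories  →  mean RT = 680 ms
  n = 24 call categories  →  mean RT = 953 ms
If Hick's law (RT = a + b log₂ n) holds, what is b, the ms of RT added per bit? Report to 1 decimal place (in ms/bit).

136.5 ms/bit

The slope on a log₂ axis is (953 − 680) / (4.5850 − 2.5850) = 136.500 ms/bit.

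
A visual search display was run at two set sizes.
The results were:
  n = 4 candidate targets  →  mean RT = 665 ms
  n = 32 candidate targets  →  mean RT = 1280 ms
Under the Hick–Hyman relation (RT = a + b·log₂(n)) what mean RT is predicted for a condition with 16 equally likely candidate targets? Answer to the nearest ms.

Fit slope and intercept:
  b = (1280 − 665) / (log₂ 32 − log₂ 4) = 615 / (5 − 2) = 205 ms/bit
  a = 665 − 205 × 2 = 255 ms
Then RT(16) = 255 + 205 × log₂ 16 = 255 + 205 × 4 ≈ 1075.000 ms.

1075 ms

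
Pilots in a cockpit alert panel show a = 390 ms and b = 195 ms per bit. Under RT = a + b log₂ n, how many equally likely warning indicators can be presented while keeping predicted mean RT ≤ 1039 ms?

Set 390 + 195·log₂ n ≤ 1039 → log₂ n ≤ (1039 − 390)/195 = 3.3282.
So n ≤ 2^3.3282 = 10.044; the largest integer n is 10.

10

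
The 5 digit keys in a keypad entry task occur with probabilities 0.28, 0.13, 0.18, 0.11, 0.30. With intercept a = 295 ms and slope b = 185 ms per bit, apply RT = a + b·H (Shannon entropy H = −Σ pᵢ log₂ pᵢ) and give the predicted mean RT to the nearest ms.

705 ms

Entropy contributions −pᵢ log₂ pᵢ: 0.5142, 0.3826, 0.4453, 0.3503, 0.5211; sum H = 2.2135 bits.
RT = a + bH = 295 + 185·2.2135 = 704.51 ms.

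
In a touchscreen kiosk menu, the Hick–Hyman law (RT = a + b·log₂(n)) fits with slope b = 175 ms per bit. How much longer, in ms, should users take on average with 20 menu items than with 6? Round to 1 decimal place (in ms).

304.0 ms

The intercept a cancels: ΔRT = b·(log₂ n₂ − log₂ n₁) = b·log₂(n₂/n₁).
log₂(20) − log₂(6) = 4.3219 − 2.5850 = 1.7370.
ΔRT = 175 × 1.7370 = 303.969 ms.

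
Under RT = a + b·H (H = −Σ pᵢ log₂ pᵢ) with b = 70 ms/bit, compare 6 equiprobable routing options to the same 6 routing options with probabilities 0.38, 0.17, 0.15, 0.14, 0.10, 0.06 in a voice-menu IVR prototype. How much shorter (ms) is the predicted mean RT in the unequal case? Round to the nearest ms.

The RT saving is b·ΔH. Equiprobable H₀ = log₂(6) = 2.5850 bits; with the given probabilities H = 2.3484 bits.
b·(H₀ − H) = 70 × (2.5850 − 2.3484) = 16.56 ms.

17 ms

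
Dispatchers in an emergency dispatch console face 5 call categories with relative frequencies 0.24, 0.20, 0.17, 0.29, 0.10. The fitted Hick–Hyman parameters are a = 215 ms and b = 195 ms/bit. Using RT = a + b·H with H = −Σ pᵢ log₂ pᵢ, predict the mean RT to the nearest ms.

Entropy contributions −pᵢ log₂ pᵢ: 0.4941, 0.4644, 0.4346, 0.5179, 0.3322; sum H = 2.2432 bits.
RT = a + bH = 215 + 195·2.2432 = 652.42 ms.

652 ms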